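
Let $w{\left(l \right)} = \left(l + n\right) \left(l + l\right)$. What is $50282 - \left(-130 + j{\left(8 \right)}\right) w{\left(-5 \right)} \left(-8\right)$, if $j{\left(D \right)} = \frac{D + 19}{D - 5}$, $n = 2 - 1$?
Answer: $11562$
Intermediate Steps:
$n = 1$ ($n = 2 - 1 = 1$)
$j{\left(D \right)} = \frac{19 + D}{-5 + D}$
$w{\left(l \right)} = 2 l \left(1 + l\right)$ ($w{\left(l \right)} = \left(l + 1\right) \left(l + l\right) = \left(1 + l\right) 2 l = 2 l \left(1 + l\right)$)
$50282 - \left(-130 + j{\left(8 \right)}\right) w{\left(-5 \right)} \left(-8\right) = 50282 - \left(-130 + \frac{19 + 8}{-5 + 8}\right) 2 \left(-5\right) \left(1 - 5\right) \left(-8\right) = 50282 - \left(-130 + \frac{1}{3} \cdot 27\right) 2 \left(-5\right) \left(-4\right) \left(-8\right) = 50282 - \left(-130 + \frac{1}{3} \cdot 27\right) 40 \left(-8\right) = 50282 - \left(-130 + 9\right) \left(-320\right) = 50282 - \left(-121\right) \left(-320\right) = 50282 - 38720 = 11562$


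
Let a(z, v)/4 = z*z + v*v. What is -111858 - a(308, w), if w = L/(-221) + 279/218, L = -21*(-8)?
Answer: -285100275857419/580279921 ≈ -4.9132e+5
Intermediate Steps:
L = 168
w = 25035/48178 (w = 168/(-221) + 279/218 = 168*(-1/221) + 279*(1/218) = -168/221 + 279/218 = 25035/48178 ≈ 0.51964)
a(z, v) = 4*v**2 + 4*z**2 (a(z, v) = 4*(z*z + v*v) = 4*(z**2 + v**2) = 4*(v**2 + z**2) = 4*v**2 + 4*z**2)
-111858 - a(308, w) = -111858 - (4*(25035/48178)**2 + 4*308**2) = -111858 - (4*(626751225/2321119684) + 4*94864) = -111858 - (626751225/580279921 + 379456) = -111858 - 1*220191324454201/580279921 = -111858 - 220191324454201/580279921 = -285100275857419/580279921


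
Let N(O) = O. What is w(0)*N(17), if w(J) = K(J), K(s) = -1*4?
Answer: -68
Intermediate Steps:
K(s) = -4
w(J) = -4
w(0)*N(17) = -4*17 = -68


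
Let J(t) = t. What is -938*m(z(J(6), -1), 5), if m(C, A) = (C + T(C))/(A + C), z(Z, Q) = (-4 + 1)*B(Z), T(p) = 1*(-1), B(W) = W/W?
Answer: 1876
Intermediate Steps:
B(W) = 1
T(p) = -1
z(Z, Q) = -3 (z(Z, Q) = (-4 + 1)*1 = -3*1 = -3)
m(C, A) = (-1 + C)/(A + C) (m(C, A) = (C - 1)/(A + C) = (-1 + C)/(A + C))
-938*m(z(J(6), -1), 5) = -938*(-1 - 3)/(5 - 3) = -938*(-4)/2 = -469*(-4) = -938*(-2) = 1876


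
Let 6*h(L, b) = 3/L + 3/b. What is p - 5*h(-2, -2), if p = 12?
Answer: 29/2 ≈ 14.500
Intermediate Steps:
h(L, b) = 1/(2*L) + 1/(2*b) (h(L, b) = (3/L + 3/b)/6 = 1/(2*L) + 1/(2*b))
p - 5*h(-2, -2) = 12 - 5*(-2 - 2)/(2*(-2)*(-2)) = 12 - 5*(-1)*(-1)*(-4)/(2*2*2) = 12 - 5*(-½) = 12 + 5/2 = 29/2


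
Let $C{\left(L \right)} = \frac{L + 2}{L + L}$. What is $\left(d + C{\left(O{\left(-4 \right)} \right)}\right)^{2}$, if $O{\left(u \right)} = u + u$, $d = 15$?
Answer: $\frac{15129}{64} \approx 236.39$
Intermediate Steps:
$O{\left(u \right)} = 2 u$
$C{\left(L \right)} = \frac{2 + L}{2 L}$
$\left(d + C{\left(O{\left(-4 \right)} \right)}\right)^{2} = \left(15 + \frac{2 + 2 \left(-4\right)}{2 \cdot 2 \left(-4\right)}\right)^{2} = \left(15 + \frac{2 - 8}{2 \left(-8\right)}\right)^{2} = \left(15 + \frac{1}{2} \left(- \frac{1}{8}\right) \left(-6\right)\right)^{2} = \left(15 + \frac{3}{8}\right)^{2} = \left(\frac{123}{8}\right)^{2} = \frac{15129}{64}$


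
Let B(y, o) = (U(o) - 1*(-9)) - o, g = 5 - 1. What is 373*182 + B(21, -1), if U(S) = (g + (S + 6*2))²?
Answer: 68121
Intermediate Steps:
g = 4
U(S) = (16 + S)² (U(S) = (4 + (S + 6*2))² = (4 + (S + 12))² = (4 + (12 + S))² = (16 + S)²)
B(y, o) = 9 + (16 + o)² - o (B(y, o) = ((16 + o)² - 1*(-9)) - o = ((16 + o)² + 9) - o = (9 + (16 + o)²) - o = 9 + (16 + o)² - o)
373*182 + B(21, -1) = 373*182 + (9 + (16 - 1)² - 1*(-1)) = 67886 + (9 + 15² + 1) = 67886 + (9 + 225 + 1) = 67886 + 235 = 68121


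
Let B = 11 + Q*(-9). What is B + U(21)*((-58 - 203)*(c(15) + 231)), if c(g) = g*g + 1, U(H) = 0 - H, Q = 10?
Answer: 2504738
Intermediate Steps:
U(H) = -H
c(g) = 1 + g² (c(g) = g² + 1 = 1 + g²)
B = -79 (B = 11 + 10*(-9) = 11 - 90 = -79)
B + U(21)*((-58 - 203)*(c(15) + 231)) = -79 + (-1*21)*((-58 - 203)*((1 + 15²) + 231)) = -79 - (-5481)*((1 + 225) + 231) = -79 - (-5481)*(226 + 231) = -79 - (-5481)*457 = -79 - 21*(-119277) = -79 + 2504817 = 2504738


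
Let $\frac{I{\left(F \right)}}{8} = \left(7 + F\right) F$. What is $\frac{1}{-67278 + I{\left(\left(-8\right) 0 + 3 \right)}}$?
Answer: $- \frac{1}{67038} \approx -1.4917 \cdot 10^{-5}$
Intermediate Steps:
$I{\left(F \right)} = 8 F \left(7 + F\right)$ ($I{\left(F \right)} = 8 \left(7 + F\right) F = 8 F \left(7 + F\right)$)
$\frac{1}{-67278 + I{\left(\left(-8\right) 0 + 3 \right)}} = \frac{1}{-67278 + 8 \left(\left(-8\right) 0 + 3\right) \left(7 + \left(\left(-8\right) 0 + 3\right)\right)} = \frac{1}{-67278 + 8 \left(0 + 3\right) \left(7 + \left(0 + 3\right)\right)} = \frac{1}{-67278 + 8 \cdot 3 \left(7 + 3\right)} = \frac{1}{-67278 + 8 \cdot 3 \cdot 10} = \frac{1}{-67278 + 240} = \frac{1}{-67038} = - \frac{1}{67038}$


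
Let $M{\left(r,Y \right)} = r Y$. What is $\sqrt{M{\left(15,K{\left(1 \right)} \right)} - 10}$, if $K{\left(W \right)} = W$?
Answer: $\sqrt{5} \approx 2.2361$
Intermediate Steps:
$M{\left(r,Y \right)} = Y r$
$\sqrt{M{\left(15,K{\left(1 \right)} \right)} - 10} = \sqrt{1 \cdot 15 - 10} = \sqrt{15 - 10} = \sqrt{5}$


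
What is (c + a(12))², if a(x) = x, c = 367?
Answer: 143641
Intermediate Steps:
(c + a(12))² = (367 + 12)² = 379² = 143641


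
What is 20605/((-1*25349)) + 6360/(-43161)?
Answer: -350184015/364696063 ≈ -0.96021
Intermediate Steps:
20605/((-1*25349)) + 6360/(-43161) = 20605/(-25349) + 6360*(-1/43161) = 20605*(-1/25349) - 2120/14387 = -20605/25349 - 2120/14387 = -350184015/364696063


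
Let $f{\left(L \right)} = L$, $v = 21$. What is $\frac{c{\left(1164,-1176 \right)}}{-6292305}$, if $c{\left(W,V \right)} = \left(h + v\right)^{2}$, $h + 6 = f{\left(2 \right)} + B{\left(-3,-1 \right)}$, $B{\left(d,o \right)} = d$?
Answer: $- \frac{196}{6292305} \approx -3.1149 \cdot 10^{-5}$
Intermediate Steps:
$h = -7$ ($h = -6 + \left(2 - 3\right) = -6 - 1 = -7$)
$c{\left(W,V \right)} = 196$ ($c{\left(W,V \right)} = \left(-7 + 21\right)^{2} = 14^{2} = 196$)
$\frac{c{\left(1164,-1176 \right)}}{-6292305} = \frac{196}{-6292305} = 196 \left(- \frac{1}{6292305}\right) = - \frac{196}{6292305}$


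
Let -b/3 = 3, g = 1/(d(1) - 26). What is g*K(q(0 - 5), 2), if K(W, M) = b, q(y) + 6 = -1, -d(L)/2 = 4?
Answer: 9/34 ≈ 0.26471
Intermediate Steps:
d(L) = -8 (d(L) = -2*4 = -8)
q(y) = -7 (q(y) = -6 - 1 = -7)
g = -1/34 (g = 1/(-8 - 26) = 1/(-34) = -1/34 ≈ -0.029412)
b = -9 (b = -3*3 = -9)
K(W, M) = -9
g*K(q(0 - 5), 2) = -1/34*(-9) = 9/34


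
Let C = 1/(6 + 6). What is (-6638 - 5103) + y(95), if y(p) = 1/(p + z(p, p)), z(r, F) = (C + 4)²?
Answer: -188806877/16081 ≈ -11741.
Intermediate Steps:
C = 1/12 ≈ 0.083333
z(r, F) = 2401/144 (z(r, F) = (1/12 + 4)² = (49/12)² = 2401/144)
y(p) = 1/(2401/144 + p) (y(p) = 1/(p + 2401/144) = 1/(2401/144 + p))
(-6638 - 5103) + y(95) = (-6638 - 5103) + 144/(2401 + 144*95) = -11741 + 144/(2401 + 13680) = -11741 + 144/16081 = -188806877/16081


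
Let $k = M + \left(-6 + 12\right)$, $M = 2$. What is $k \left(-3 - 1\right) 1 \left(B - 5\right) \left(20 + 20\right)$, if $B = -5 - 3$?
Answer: $16640$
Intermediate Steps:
$B = -8$ ($B = -5 - 3 = -8$)
$k = 8$ ($k = 2 + \left(-6 + 12\right) = 2 + 6 = 8$)
$k \left(-3 - 1\right) 1 \left(B - 5\right) \left(20 + 20\right) = 8 \left(-3 - 1\right) 1 \left(-8 - 5\right) \left(20 + 20\right) = 8 \left(-4\right) 1 \left(-13\right) 40 = 8 \left(\left(-4\right) \left(-13\right)\right) 40 = 8 \cdot 52 \cdot 40 = 416 \cdot 40 = 16640$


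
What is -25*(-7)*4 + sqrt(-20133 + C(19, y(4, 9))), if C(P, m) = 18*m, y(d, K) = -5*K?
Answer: 700 + 3*I*sqrt(2327) ≈ 700.0 + 144.72*I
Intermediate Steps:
-25*(-7)*4 + sqrt(-20133 + C(19, y(4, 9))) = -25*(-7)*4 + sqrt(-20133 + 18*(-5*9)) = 175*4 + sqrt(-20133 + 18*(-45)) = 700 + sqrt(-20133 - 810) = 700 + sqrt(-20943) = 700 + 3*I*sqrt(2327)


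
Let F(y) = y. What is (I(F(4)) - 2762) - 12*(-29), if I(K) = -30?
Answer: -2444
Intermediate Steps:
(I(F(4)) - 2762) - 12*(-29) = (-30 - 2762) - 12*(-29) = -2792 + 348 = -2444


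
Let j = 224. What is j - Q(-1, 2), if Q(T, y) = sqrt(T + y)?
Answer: 223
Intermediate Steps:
j - Q(-1, 2) = 224 - sqrt(-1 + 2) = 224 - sqrt(1) = 224 - 1*1 = 224 - 1 = 223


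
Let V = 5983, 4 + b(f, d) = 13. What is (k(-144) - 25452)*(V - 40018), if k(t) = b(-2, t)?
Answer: 865952505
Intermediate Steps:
b(f, d) = 9 (b(f, d) = -4 + 13 = 9)
k(t) = 9
(k(-144) - 25452)*(V - 40018) = (9 - 25452)*(5983 - 40018) = -25443*(-34035) = 865952505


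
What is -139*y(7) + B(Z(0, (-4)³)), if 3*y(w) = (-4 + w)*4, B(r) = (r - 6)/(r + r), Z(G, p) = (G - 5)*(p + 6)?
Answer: -80549/145 ≈ -555.51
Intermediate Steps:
Z(G, p) = (-5 + G)*(6 + p)
B(r) = (-6 + r)/(2*r) (B(r) = (-6 + r)/((2*r)) = (-6 + r)*(1/(2*r)) = (-6 + r)/(2*r))
y(w) = -16/3 + 4*w/3 (y(w) = ((-4 + w)*4)/3 = (-16 + 4*w)/3 = -16/3 + 4*w/3)
-139*y(7) + B(Z(0, (-4)³)) = -139*(-16/3 + (4/3)*7) + (-6 + (-30 - 5*(-4)³ + 6*0 + 0*(-4)³))/(2*(-30 - 5*(-4)³ + 6*0 + 0*(-4)³)) = -139*(-16/3 + 28/3) + (-6 + (-30 - 5*(-64) + 0 + 0*(-64)))/(2*(-30 - 5*(-64) + 0 + 0*(-64))) = -139*4 + (-6 + (-30 + 320 + 0 + 0))/(2*(-30 + 320 + 0 + 0)) = -556 + (½)*(-6 + 290)/290 = -556 + (½)*(1/290)*284 = -556 + 71/145 = -80549/145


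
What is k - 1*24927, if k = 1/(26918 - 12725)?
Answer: -353788910/14193 ≈ -24927.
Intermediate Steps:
k = 1/14193 ≈ 7.0457e-5
k - 1*24927 = 1/14193 - 1*24927 = 1/14193 - 24927 = -353788910/14193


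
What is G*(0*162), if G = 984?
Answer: 0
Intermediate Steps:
G*(0*162) = 984*(0*162) = 984*0 = 0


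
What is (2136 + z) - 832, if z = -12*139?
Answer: -364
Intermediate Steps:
z = -1668
(2136 + z) - 832 = (2136 - 1668) - 832 = 468 - 832 = -364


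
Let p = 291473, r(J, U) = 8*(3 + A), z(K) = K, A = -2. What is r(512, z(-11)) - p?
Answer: -291465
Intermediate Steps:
r(J, U) = 8 (r(J, U) = 8*(3 - 2) = 8*1 = 8)
r(512, z(-11)) - p = 8 - 1*291473 = 8 - 291473 = -291465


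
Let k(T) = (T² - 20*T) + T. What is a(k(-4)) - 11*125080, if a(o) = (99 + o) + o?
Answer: -1375597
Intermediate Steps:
k(T) = T² - 19*T
a(o) = 99 + 2*o
a(k(-4)) - 11*125080 = (99 + 2*(-4*(-19 - 4))) - 11*125080 = (99 + 2*(-4*(-23))) - 1*1375880 = (99 + 2*92) - 1375880 = (99 + 184) - 1375880 = 283 - 1375880 = -1375597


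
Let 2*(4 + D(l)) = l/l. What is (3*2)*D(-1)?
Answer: -21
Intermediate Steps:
D(l) = -7/2 (D(l) = -4 + (l/l)/2 = -4 + (½)*1 = -4 + ½ = -7/2)
(3*2)*D(-1) = (3*2)*(-7/2) = 6*(-7/2) = -21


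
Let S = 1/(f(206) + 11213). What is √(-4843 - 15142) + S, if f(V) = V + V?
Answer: 1/11625 + I*√19985 ≈ 8.6021e-5 + 141.37*I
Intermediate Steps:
f(V) = 2*V
S = 1/11625 (S = 1/(2*206 + 11213) = 1/(412 + 11213) = 1/11625 ≈ 8.6021e-5)
√(-4843 - 15142) + S = √(-4843 - 15142) + 1/11625 = √(-19985) + 1/11625 = I*√19985 + 1/11625 = 1/11625 + I*√19985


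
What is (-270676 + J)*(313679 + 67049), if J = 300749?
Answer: 11449633144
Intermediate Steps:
(-270676 + J)*(313679 + 67049) = (-270676 + 300749)*(313679 + 67049) = 30073*380728 = 11449633144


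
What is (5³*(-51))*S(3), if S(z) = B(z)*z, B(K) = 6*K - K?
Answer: -286875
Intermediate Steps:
B(K) = 5*K
S(z) = 5*z² (S(z) = (5*z)*z = 5*z²)
(5³*(-51))*S(3) = (5³*(-51))*(5*3²) = (125*(-51))*(5*9) = -6375*45 = -286875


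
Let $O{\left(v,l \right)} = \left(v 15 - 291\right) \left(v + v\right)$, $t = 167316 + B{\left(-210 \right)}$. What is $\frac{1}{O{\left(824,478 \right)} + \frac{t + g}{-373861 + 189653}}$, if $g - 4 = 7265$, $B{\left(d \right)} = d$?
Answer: $\frac{184208}{3663843893721} \approx 5.0277 \cdot 10^{-8}$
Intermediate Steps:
$t = 167106$ ($t = 167316 - 210 = 167106$)
$g = 7269$ ($g = 4 + 7265 = 7269$)
$O{\left(v,l \right)} = 2 v \left(-291 + 15 v\right)$ ($O{\left(v,l \right)} = \left(15 v - 291\right) 2 v = \left(-291 + 15 v\right) 2 v = 2 v \left(-291 + 15 v\right)$)
$\frac{1}{O{\left(824,478 \right)} + \frac{t + g}{-373861 + 189653}} = \frac{1}{6 \cdot 824 \left(-97 + 5 \cdot 824\right) + \frac{167106 + 7269}{-373861 + 189653}} = \frac{1}{6 \cdot 824 \left(-97 + 4120\right) + \frac{174375}{-184208}} = \frac{1}{6 \cdot 824 \cdot 4023 + 174375 \left(- \frac{1}{184208}\right)} = \frac{1}{19889712 - \frac{174375}{184208}} = \frac{1}{\frac{3663843893721}{184208}} = \frac{184208}{3663843893721}$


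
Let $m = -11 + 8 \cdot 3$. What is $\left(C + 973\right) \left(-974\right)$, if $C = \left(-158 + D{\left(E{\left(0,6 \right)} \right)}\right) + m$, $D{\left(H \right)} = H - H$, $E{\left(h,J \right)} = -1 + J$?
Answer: $-806472$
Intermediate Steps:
$D{\left(H \right)} = 0$
$m = 13$ ($m = -11 + 24 = 13$)
$C = -145$ ($C = \left(-158 + 0\right) + 13 = -158 + 13 = -145$)
$\left(C + 973\right) \left(-974\right) = \left(-145 + 973\right) \left(-974\right) = 828 \left(-974\right) = -806472$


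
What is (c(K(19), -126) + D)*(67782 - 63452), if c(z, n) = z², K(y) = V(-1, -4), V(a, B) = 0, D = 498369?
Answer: 2157937770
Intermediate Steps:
K(y) = 0
(c(K(19), -126) + D)*(67782 - 63452) = (0² + 498369)*(67782 - 63452) = (0 + 498369)*4330 = 498369*4330 = 2157937770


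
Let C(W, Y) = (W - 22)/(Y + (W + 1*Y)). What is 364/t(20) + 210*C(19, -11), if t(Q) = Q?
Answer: 1141/5 ≈ 228.20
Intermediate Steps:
C(W, Y) = (-22 + W)/(W + 2*Y) (C(W, Y) = (-22 + W)/(Y + (W + Y)) = (-22 + W)/(W + 2*Y))
364/t(20) + 210*C(19, -11) = 364/20 + 210*((-22 + 19)/(19 + 2*(-11))) = 364*(1/20) + 210*(-3/(19 - 22)) = 91/5 + 210*(-3/(-3)) = 91/5 + 210*(-⅓*(-3)) = 91/5 + 210*1 = 91/5 + 210 = 1141/5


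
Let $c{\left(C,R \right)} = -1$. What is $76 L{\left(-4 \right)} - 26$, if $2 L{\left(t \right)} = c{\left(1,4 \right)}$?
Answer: $-64$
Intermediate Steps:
$L{\left(t \right)} = - \frac{1}{2}$ ($L{\left(t \right)} = \frac{1}{2} \left(-1\right) = - \frac{1}{2}$)
$76 L{\left(-4 \right)} - 26 = 76 \left(- \frac{1}{2}\right) - 26 = -38 - 26 = -64$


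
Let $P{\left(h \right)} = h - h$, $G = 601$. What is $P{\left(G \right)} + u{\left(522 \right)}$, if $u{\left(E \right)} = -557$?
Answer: $-557$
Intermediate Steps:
$P{\left(h \right)} = 0$
$P{\left(G \right)} + u{\left(522 \right)} = 0 - 557 = -557$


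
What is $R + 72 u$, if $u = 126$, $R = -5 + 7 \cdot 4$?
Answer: $9095$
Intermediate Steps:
$R = 23$ ($R = -5 + 28 = 23$)
$R + 72 u = 23 + 72 \cdot 126 = 23 + 9072 = 9095$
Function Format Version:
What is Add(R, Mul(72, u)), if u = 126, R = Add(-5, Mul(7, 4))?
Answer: 9095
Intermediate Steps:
R = 23 (R = Add(-5, 28) = 23)
Add(R, Mul(72, u)) = Add(23, Mul(72, 126)) = Add(23, 9072) = 9095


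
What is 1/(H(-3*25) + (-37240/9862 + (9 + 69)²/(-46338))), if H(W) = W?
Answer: -38082113/3004960769 ≈ -0.012673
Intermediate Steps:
1/(H(-3*25) + (-37240/9862 + (9 + 69)²/(-46338))) = 1/(-3*25 + (-37240/9862 + (9 + 69)²/(-46338))) = 1/(-75 + (-37240*1/9862 + 78²*(-1/46338))) = 1/(-75 + (-18620/4931 + 6084*(-1/46338))) = 1/(-75 + (-18620/4931 - 1014/7723)) = 1/(-75 - 148802294/38082113) = 1/(-3004960769/38082113) = -38082113/3004960769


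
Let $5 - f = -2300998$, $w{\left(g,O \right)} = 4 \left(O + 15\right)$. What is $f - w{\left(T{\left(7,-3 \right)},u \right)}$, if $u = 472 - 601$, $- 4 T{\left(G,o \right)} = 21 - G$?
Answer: $2301459$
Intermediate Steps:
$T{\left(G,o \right)} = - \frac{21}{4} + \frac{G}{4}$ ($T{\left(G,o \right)} = - \frac{21 - G}{4} = - \frac{21}{4} + \frac{G}{4}$)
$u = -129$
$w{\left(g,O \right)} = 60 + 4 O$ ($w{\left(g,O \right)} = 4 \left(15 + O\right) = 60 + 4 O$)
$f = 2301003$ ($f = 5 - -2300998 = 5 + 2300998 = 2301003$)
$f - w{\left(T{\left(7,-3 \right)},u \right)} = 2301003 - \left(60 + 4 \left(-129\right)\right) = 2301003 - \left(60 - 516\right) = 2301003 - -456 = 2301003 + 456 = 2301459$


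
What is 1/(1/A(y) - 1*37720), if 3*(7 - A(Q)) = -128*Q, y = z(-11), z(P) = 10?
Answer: -1301/49073717 ≈ -2.6511e-5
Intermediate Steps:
y = 10
A(Q) = 7 + 128*Q/3 (A(Q) = 7 - (-128)*Q/3 = 7 + 128*Q/3)
1/(1/A(y) - 1*37720) = 1/(1/(7 + (128/3)*10) - 1*37720) = 1/(1/(7 + 1280/3) - 37720) = 1/(1/(1301/3) - 37720) = 1/(3/1301 - 37720) = 1/(-49073717/1301) = -1301/49073717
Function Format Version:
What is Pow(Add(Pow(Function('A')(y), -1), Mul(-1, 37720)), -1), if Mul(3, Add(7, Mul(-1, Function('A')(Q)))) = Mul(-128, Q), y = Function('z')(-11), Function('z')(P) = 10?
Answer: Rational(-1301, 49073717) ≈ -2.6511e-5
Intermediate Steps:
y = 10
Function('A')(Q) = Add(7, Mul(Rational(128, 3), Q)) (Function('A')(Q) = Add(7, Mul(Rational(-1, 3), Mul(-128, Q))) = Add(7, Mul(Rational(128, 3), Q)))
Pow(Add(Pow(Function('A')(y), -1), Mul(-1, 37720)), -1) = Pow(Add(Pow(Add(7, Mul(Rational(128, 3), 10)), -1), Mul(-1, 37720)), -1) = Pow(Add(Pow(Add(7, Rational(1280, 3)), -1), -37720), -1) = Pow(Add(Pow(Rational(1301, 3), -1), -37720), -1) = Pow(Add(Rational(3, 1301), -37720), -1) = Pow(Rational(-49073717, 1301), -1) = Rational(-1301, 49073717)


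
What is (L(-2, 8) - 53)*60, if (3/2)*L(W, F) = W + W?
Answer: -3340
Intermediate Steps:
L(W, F) = 4*W/3 (L(W, F) = 2*(W + W)/3 = 2*(2*W)/3 = 4*W/3)
(L(-2, 8) - 53)*60 = ((4/3)*(-2) - 53)*60 = (-8/3 - 53)*60 = -167/3*60 = -3340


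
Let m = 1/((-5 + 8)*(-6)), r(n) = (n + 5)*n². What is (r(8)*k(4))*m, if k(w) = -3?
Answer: 416/3 ≈ 138.67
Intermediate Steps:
r(n) = n²*(5 + n) (r(n) = (5 + n)*n² = n²*(5 + n))
m = -1/18 (m = 1/(3*(-6)) = 1/(-18) = -1/18 ≈ -0.055556)
(r(8)*k(4))*m = ((8²*(5 + 8))*(-3))*(-1/18) = ((64*13)*(-3))*(-1/18) = (832*(-3))*(-1/18) = -2496*(-1/18) = 416/3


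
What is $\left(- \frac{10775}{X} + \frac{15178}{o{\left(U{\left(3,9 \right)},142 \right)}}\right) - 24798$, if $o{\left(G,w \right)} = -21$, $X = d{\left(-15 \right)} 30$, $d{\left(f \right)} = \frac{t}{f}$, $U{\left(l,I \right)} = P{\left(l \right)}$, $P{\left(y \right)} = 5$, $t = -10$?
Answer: $- \frac{2188999}{84} \approx -26060.0$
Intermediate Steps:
$U{\left(l,I \right)} = 5$
$d{\left(f \right)} = - \frac{10}{f}$
$X = 20$ ($X = - \frac{10}{-15} \cdot 30 = \left(-10\right) \left(- \frac{1}{15}\right) 30 = \frac{2}{3} \cdot 30 = 20$)
$\left(- \frac{10775}{X} + \frac{15178}{o{\left(U{\left(3,9 \right)},142 \right)}}\right) - 24798 = \left(- \frac{10775}{20} + \frac{15178}{-21}\right) - 24798 = \left(\left(-10775\right) \frac{1}{20} + 15178 \left(- \frac{1}{21}\right)\right) - 24798 = \left(- \frac{2155}{4} - \frac{15178}{21}\right) - 24798 = - \frac{105967}{84} - 24798 = - \frac{2188999}{84}$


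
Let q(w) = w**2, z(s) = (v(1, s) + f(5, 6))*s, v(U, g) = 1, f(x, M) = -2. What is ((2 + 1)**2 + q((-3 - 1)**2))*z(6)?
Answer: -1590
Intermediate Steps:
z(s) = -s (z(s) = (1 - 2)*s = -s)
((2 + 1)**2 + q((-3 - 1)**2))*z(6) = ((2 + 1)**2 + ((-3 - 1)**2)**2)*(-1*6) = (3**2 + ((-4)**2)**2)*(-6) = (9 + 16**2)*(-6) = (9 + 256)*(-6) = 265*(-6) = -1590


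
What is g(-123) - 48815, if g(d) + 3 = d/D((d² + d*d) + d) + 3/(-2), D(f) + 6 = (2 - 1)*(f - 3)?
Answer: -245122730/5021 ≈ -48820.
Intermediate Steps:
D(f) = -9 + f (D(f) = -6 + (2 - 1)*(f - 3) = -6 + 1*(-3 + f) = -6 + (-3 + f) = -9 + f)
g(d) = -9/2 + d/(-9 + d + 2*d²) (g(d) = -3 + (d/(-9 + ((d² + d*d) + d)) + 3/(-2)) = -3 + (d/(-9 + ((d² + d²) + d)) + 3*(-½)) = -3 + (d/(-9 + (2*d² + d)) - 3/2) = -3 + (d/(-9 + (d + 2*d²)) - 3/2) = -3 + (d/(-9 + d + 2*d²) - 3/2) = -3 + (-3/2 + d/(-9 + d + 2*d²)) = -9/2 + d/(-9 + d + 2*d²))
g(-123) - 48815 = (81 - 18*(-123)² - 7*(-123))/(2*(-9 - 123 + 2*(-123)²)) - 48815 = (81 - 18*15129 + 861)/(2*(-9 - 123 + 2*15129)) - 48815 = (81 - 272322 + 861)/(2*(-9 - 123 + 30258)) - 48815 = (½)*(-271380)/30126 - 48815 = (½)*(1/30126)*(-271380) - 48815 = -22615/5021 - 48815 = -245122730/5021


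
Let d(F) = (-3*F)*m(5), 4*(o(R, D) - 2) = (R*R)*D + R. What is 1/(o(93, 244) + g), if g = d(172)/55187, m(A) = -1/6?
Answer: 220748/116469790803 ≈ 1.8953e-6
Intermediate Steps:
o(R, D) = 2 + R/4 + D*R**2/4 (o(R, D) = 2 + ((R*R)*D + R)/4 = 2 + (R**2*D + R)/4 = 2 + (D*R**2 + R)/4 = 2 + (R + D*R**2)/4 = 2 + (R/4 + D*R**2/4) = 2 + R/4 + D*R**2/4)
m(A) = -1/6 (m(A) = -1*1/6 = -1/6)
d(F) = F/2 (d(F) = -3*F*(-1/6) = F/2)
g = 86/55187 (g = ((1/2)*172)/55187 = 86*(1/55187) = 86/55187 ≈ 0.0015583)
1/(o(93, 244) + g) = 1/((2 + (1/4)*93 + (1/4)*244*93**2) + 86/55187) = 1/((2 + 93/4 + (1/4)*244*8649) + 86/55187) = 1/((2 + 93/4 + 527589) + 86/55187) = 1/(2110457/4 + 86/55187) = 1/(116469790803/220748) = 220748/116469790803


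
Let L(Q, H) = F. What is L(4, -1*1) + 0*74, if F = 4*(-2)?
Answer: -8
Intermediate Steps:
F = -8
L(Q, H) = -8
L(4, -1*1) + 0*74 = -8 + 0*74 = -8 + 0 = -8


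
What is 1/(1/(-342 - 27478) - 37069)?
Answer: -27820/1031259581 ≈ -2.6977e-5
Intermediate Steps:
1/(1/(-342 - 27478) - 37069) = 1/(1/(-27820) - 37069) = 1/(-1/27820 - 37069) = 1/(-1031259581/27820) = -27820/1031259581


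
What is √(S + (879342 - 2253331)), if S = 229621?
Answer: 36*I*√883 ≈ 1069.8*I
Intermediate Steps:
√(S + (879342 - 2253331)) = √(229621 + (879342 - 2253331)) = √(229621 - 1373989) = √(-1144368) = 36*I*√883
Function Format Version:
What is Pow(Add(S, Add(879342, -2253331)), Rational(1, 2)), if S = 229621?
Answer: Mul(36, I, Pow(883, Rational(1, 2))) ≈ Mul(1069.8, I)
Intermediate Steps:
Pow(Add(S, Add(879342, -2253331)), Rational(1, 2)) = Pow(Add(229621, Add(879342, -2253331)), Rational(1, 2)) = Pow(Add(229621, -1373989), Rational(1, 2)) = Pow(-1144368, Rational(1, 2)) = Mul(36, I, Pow(883, Rational(1, 2)))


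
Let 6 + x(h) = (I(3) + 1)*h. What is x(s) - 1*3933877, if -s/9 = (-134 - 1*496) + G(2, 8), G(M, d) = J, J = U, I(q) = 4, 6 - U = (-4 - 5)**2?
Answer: -3902158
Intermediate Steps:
U = -75 (U = 6 - (-4 - 5)**2 = 6 - 1*(-9)**2 = 6 - 1*81 = 6 - 81 = -75)
J = -75
G(M, d) = -75
s = 6345 (s = -9*((-134 - 1*496) - 75) = -9*((-134 - 496) - 75) = -9*(-630 - 75) = -9*(-705) = 6345)
x(h) = -6 + 5*h (x(h) = -6 + (4 + 1)*h = -6 + 5*h)
x(s) - 1*3933877 = (-6 + 5*6345) - 1*3933877 = (-6 + 31725) - 3933877 = 31719 - 3933877 = -3902158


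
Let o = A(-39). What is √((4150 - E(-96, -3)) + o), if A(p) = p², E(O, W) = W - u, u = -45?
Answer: √5629 ≈ 75.027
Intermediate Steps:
E(O, W) = 45 + W (E(O, W) = W - 1*(-45) = W + 45 = 45 + W)
o = 1521 (o = (-39)² = 1521)
√((4150 - E(-96, -3)) + o) = √((4150 - (45 - 3)) + 1521) = √((4150 - 1*42) + 1521) = √((4150 - 42) + 1521) = √(4108 + 1521) = √5629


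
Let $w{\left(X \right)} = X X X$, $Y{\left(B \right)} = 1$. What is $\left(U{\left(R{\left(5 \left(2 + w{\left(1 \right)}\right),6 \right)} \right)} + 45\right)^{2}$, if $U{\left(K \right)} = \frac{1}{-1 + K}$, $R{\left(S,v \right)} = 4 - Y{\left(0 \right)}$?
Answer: $\frac{8281}{4} \approx 2070.3$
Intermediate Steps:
$w{\left(X \right)} = X^{3}$ ($w{\left(X \right)} = X^{2} X = X^{3}$)
$R{\left(S,v \right)} = 3$ ($R{\left(S,v \right)} = 4 - 1 = 3$)
$\left(U{\left(R{\left(5 \left(2 + w{\left(1 \right)}\right),6 \right)} \right)} + 45\right)^{2} = \left(\frac{1}{-1 + 3} + 45\right)^{2} = \left(\frac{1}{2} + 45\right)^{2} = \left(\frac{91}{2}\right)^{2} = \frac{8281}{4}$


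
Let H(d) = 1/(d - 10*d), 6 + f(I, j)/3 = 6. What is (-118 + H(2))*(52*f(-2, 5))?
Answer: 0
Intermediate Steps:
f(I, j) = 0 (f(I, j) = -18 + 3*6 = -18 + 18 = 0)
H(d) = -1/(9*d) (H(d) = 1/(-9*d) = -1/(9*d))
(-118 + H(2))*(52*f(-2, 5)) = (-118 - 1/9/2)*(52*0) = (-118 - 1/9*1/2)*0 = (-118 - 1/18)*0 = -2125/18*0 = 0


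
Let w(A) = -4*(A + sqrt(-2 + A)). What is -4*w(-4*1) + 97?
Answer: 33 + 16*I*sqrt(6) ≈ 33.0 + 39.192*I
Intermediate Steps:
w(A) = -4*A - 4*sqrt(-2 + A)
-4*w(-4*1) + 97 = -4*(-(-16) - 4*sqrt(-2 - 4*1)) + 97 = -4*(-4*(-4) - 4*sqrt(-2 - 4)) + 97 = -4*(16 - 4*I*sqrt(6)) + 97 = (-64 + 16*I*sqrt(6)) + 97 = 33 + 16*I*sqrt(6)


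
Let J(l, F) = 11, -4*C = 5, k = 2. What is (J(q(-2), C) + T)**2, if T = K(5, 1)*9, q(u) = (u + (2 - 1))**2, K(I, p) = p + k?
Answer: 1444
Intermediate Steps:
K(I, p) = 2 + p (K(I, p) = p + 2 = 2 + p)
q(u) = (1 + u)**2 (q(u) = (u + 1)**2 = (1 + u)**2)
C = -5/4 (C = -1/4*5 = -5/4 ≈ -1.2500)
T = 27 (T = (2 + 1)*9 = 3*9 = 27)
(J(q(-2), C) + T)**2 = (11 + 27)**2 = 38**2 = 1444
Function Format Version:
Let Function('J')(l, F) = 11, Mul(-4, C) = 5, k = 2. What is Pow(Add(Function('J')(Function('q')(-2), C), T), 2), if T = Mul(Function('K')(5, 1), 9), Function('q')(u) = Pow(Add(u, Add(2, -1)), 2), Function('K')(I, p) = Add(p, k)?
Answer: 1444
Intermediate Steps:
Function('K')(I, p) = Add(2, p) (Function('K')(I, p) = Add(p, 2) = Add(2, p))
Function('q')(u) = Pow(Add(1, u), 2) (Function('q')(u) = Pow(Add(u, 1), 2) = Pow(Add(1, u), 2))
C = Rational(-5, 4) (C = Mul(Rational(-1, 4), 5) = Rational(-5, 4) ≈ -1.2500)
T = 27 (T = Mul(Add(2, 1), 9) = Mul(3, 9) = 27)
Pow(Add(Function('J')(Function('q')(-2), C), T), 2) = Pow(Add(11, 27), 2) = Pow(38, 2) = 1444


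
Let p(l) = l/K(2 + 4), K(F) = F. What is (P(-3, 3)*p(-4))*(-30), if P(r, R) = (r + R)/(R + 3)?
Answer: 0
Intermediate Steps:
p(l) = l/6 (p(l) = l/(2 + 4) = l/6)
P(r, R) = (R + r)/(3 + R)
(P(-3, 3)*p(-4))*(-30) = (((3 - 3)/(3 + 3))*((⅙)*(-4)))*(-30) = ((0/6)*(-⅔))*(-30) = (((⅙)*0)*(-⅔))*(-30) = (0*(-⅔))*(-30) = 0*(-30) = 0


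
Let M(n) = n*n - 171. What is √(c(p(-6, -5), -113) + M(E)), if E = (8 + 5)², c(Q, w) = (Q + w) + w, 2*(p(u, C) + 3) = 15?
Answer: √112674/2 ≈ 167.83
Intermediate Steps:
p(u, C) = 9/2 (p(u, C) = -3 + (½)*15 = -3 + 15/2 = 9/2)
c(Q, w) = Q + 2*w
E = 169 (E = 13² = 169)
M(n) = -171 + n² (M(n) = n² - 171 = -171 + n²)
√(c(p(-6, -5), -113) + M(E)) = √((9/2 + 2*(-113)) + (-171 + 169²)) = √((9/2 - 226) + (-171 + 28561)) = √(-443/2 + 28390) = √(56337/2) = √112674/2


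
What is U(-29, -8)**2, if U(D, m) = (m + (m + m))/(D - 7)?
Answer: 4/9 ≈ 0.44444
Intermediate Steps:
U(D, m) = 3*m/(-7 + D) (U(D, m) = (m + 2*m)/(-7 + D) = (3*m)/(-7 + D) = 3*m/(-7 + D))
U(-29, -8)**2 = (3*(-8)/(-7 - 29))**2 = (3*(-8)/(-36))**2 = (3*(-8)*(-1/36))**2 = (2/3)**2 = 4/9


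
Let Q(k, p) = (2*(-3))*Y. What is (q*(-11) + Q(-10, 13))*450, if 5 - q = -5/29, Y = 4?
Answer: -1055700/29 ≈ -36403.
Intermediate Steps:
Q(k, p) = -24 (Q(k, p) = (2*(-3))*4 = -6*4 = -24)
q = 150/29 (q = 5 - (-5)/29 = 5 - 1*(-5/29) = 5 + 5/29 = 150/29 ≈ 5.1724)
(q*(-11) + Q(-10, 13))*450 = ((150/29)*(-11) - 24)*450 = (-1650/29 - 24)*450 = -2346/29*450 = -1055700/29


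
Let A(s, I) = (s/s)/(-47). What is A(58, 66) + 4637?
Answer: 217938/47 ≈ 4637.0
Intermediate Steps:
A(s, I) = -1/47 (A(s, I) = 1*(-1/47) = -1/47)
A(58, 66) + 4637 = -1/47 + 4637 = 217938/47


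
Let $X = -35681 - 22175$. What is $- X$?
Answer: $57856$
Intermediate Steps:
$X = -57856$
$- X = \left(-1\right) \left(-57856\right) = 57856$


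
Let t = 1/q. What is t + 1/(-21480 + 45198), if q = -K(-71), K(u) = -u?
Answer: -23647/1683978 ≈ -0.014042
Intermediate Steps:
q = -71 (q = -(-1)*(-71) = -1*71 = -71)
t = -1/71 (t = 1/(-71) = -1/71 ≈ -0.014085)
t + 1/(-21480 + 45198) = -1/71 + 1/(-21480 + 45198) = -1/71 + 1/23718 = -23647/1683978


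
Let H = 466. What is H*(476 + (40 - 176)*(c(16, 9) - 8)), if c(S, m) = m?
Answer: 158440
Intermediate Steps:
H*(476 + (40 - 176)*(c(16, 9) - 8)) = 466*(476 + (40 - 176)*(9 - 8)) = 466*(476 - 136*1) = 466*(476 - 136) = 466*340 = 158440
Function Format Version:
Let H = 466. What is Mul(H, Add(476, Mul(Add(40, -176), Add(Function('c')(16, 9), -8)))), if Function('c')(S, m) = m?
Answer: 158440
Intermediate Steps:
Mul(H, Add(476, Mul(Add(40, -176), Add(Function('c')(16, 9), -8)))) = Mul(466, Add(476, Mul(Add(40, -176), Add(9, -8)))) = Mul(466, Add(476, Mul(-136, 1))) = Mul(466, Add(476, -136)) = Mul(466, 340) = 158440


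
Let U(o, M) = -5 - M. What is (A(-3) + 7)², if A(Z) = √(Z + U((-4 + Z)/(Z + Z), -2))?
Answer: (7 + I*√6)² ≈ 43.0 + 34.293*I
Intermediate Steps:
A(Z) = √(-3 + Z) (A(Z) = √(Z + (-5 - 1*(-2))) = √(Z + (-5 + 2)) = √(Z - 3) = √(-3 + Z))
(A(-3) + 7)² = (√(-3 - 3) + 7)² = (√(-6) + 7)² = (I*√6 + 7)² = (7 + I*√6)²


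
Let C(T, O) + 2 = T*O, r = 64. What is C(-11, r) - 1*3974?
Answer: -4680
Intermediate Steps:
C(T, O) = -2 + O*T (C(T, O) = -2 + T*O = -2 + O*T)
C(-11, r) - 1*3974 = (-2 + 64*(-11)) - 1*3974 = (-2 - 704) - 3974 = -706 - 3974 = -4680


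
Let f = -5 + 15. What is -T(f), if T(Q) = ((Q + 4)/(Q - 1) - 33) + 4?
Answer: 247/9 ≈ 27.444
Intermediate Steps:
f = 10
T(Q) = -29 + (4 + Q)/(-1 + Q) (T(Q) = ((4 + Q)/(-1 + Q) - 33) + 4 = (-33 + (4 + Q)/(-1 + Q)) + 4 = -29 + (4 + Q)/(-1 + Q))
-T(f) = -(33 - 28*10)/(-1 + 10) = -(33 - 280)/9 = -(-247)/9 = -1*(-247/9) = 247/9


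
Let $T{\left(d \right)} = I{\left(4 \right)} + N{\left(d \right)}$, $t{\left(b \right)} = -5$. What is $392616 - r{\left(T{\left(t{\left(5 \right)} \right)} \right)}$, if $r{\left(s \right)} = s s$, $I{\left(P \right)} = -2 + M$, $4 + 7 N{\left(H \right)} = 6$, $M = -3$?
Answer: $\frac{19237095}{49} \approx 3.9259 \cdot 10^{5}$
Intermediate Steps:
$N{\left(H \right)} = \frac{2}{7}$ ($N{\left(H \right)} = - \frac{4}{7} + \frac{1}{7} \cdot 6 = - \frac{4}{7} + \frac{6}{7} = \frac{2}{7}$)
$I{\left(P \right)} = -5$ ($I{\left(P \right)} = -2 - 3 = -5$)
$T{\left(d \right)} = - \frac{33}{7}$ ($T{\left(d \right)} = -5 + \frac{2}{7} = - \frac{33}{7}$)
$r{\left(s \right)} = s^{2}$
$392616 - r{\left(T{\left(t{\left(5 \right)} \right)} \right)} = 392616 - \left(- \frac{33}{7}\right)^{2} = 392616 - \frac{1089}{49} = \frac{19237095}{49}$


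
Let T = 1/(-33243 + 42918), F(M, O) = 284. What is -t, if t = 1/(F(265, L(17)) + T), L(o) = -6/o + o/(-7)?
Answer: -9675/2747701 ≈ -0.0035211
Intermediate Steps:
L(o) = -6/o - o/7 (L(o) = -6/o + o*(-1/7) = -6/o - o/7)
T = 1/9675 ≈ 0.00010336
t = 9675/2747701 (t = 1/(284 + 1/9675) = 1/(2747701/9675) = 9675/2747701 ≈ 0.0035211)
-t = -1*9675/2747701 = -9675/2747701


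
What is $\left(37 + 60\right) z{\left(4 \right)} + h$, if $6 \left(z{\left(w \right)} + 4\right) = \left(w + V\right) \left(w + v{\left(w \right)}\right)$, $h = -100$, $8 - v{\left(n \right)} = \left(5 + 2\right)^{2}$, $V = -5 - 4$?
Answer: $\frac{15017}{6} \approx 2502.8$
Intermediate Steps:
$V = -9$
$v{\left(n \right)} = -41$ ($v{\left(n \right)} = 8 - \left(5 + 2\right)^{2} = 8 - 7^{2} = 8 - 49 = -41$)
$z{\left(w \right)} = -4 + \frac{\left(-41 + w\right) \left(-9 + w\right)}{6}$ ($z{\left(w \right)} = -4 + \frac{\left(w - 9\right) \left(w - 41\right)}{6} = -4 + \frac{\left(-9 + w\right) \left(-41 + w\right)}{6} = -4 + \frac{\left(-41 + w\right) \left(-9 + w\right)}{6}$)
$\left(37 + 60\right) z{\left(4 \right)} + h = \left(37 + 60\right) \left(\frac{115}{2} - \frac{100}{3} + \frac{4^{2}}{6}\right) - 100 = 97 \left(\frac{115}{2} - \frac{100}{3} + \frac{1}{6} \cdot 16\right) - 100 = 97 \left(\frac{115}{2} - \frac{100}{3} + \frac{8}{3}\right) - 100 = 97 \cdot \frac{161}{6} - 100 = \frac{15617}{6} - 100 = \frac{15017}{6}$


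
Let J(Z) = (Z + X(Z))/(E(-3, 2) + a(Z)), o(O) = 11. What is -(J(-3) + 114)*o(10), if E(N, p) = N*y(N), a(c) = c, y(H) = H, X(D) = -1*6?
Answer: -2475/2 ≈ -1237.5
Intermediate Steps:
X(D) = -6
E(N, p) = N² (E(N, p) = N*N = N²)
J(Z) = (-6 + Z)/(9 + Z) (J(Z) = (Z - 6)/((-3)² + Z) = (-6 + Z)/(9 + Z))
-(J(-3) + 114)*o(10) = -((-6 - 3)/(9 - 3) + 114)*11 = -(-9/6 + 114)*11 = -((⅙)*(-9) + 114)*11 = -(-3/2 + 114)*11 = -225*11/2 = -1*2475/2 = -2475/2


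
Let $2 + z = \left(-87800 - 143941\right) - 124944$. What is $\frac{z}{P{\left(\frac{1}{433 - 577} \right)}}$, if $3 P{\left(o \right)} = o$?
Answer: $154088784$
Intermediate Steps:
$P{\left(o \right)} = \frac{o}{3}$
$z = -356687$ ($z = -2 - 356685 = -356687$)
$\frac{z}{P{\left(\frac{1}{433 - 577} \right)}} = - \frac{356687}{\frac{1}{3} \frac{1}{433 - 577}} = - \frac{356687}{\frac{1}{3} \frac{1}{-144}} = - \frac{356687}{\frac{1}{3} \left(- \frac{1}{144}\right)} = - \frac{356687}{- \frac{1}{432}} = \left(-356687\right) \left(-432\right) = 154088784$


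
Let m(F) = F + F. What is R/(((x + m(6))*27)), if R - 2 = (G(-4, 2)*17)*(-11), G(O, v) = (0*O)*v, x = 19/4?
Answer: 8/1809 ≈ 0.0044223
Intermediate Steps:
x = 19/4 (x = 19*(1/4) = 19/4 ≈ 4.7500)
G(O, v) = 0 (G(O, v) = 0*v = 0)
m(F) = 2*F
R = 2 (R = 2 + (0*17)*(-11) = 2 + 0*(-11) = 2 + 0 = 2)
R/(((x + m(6))*27)) = 2/(((19/4 + 2*6)*27)) = 2/(((19/4 + 12)*27)) = 2/(((67/4)*27)) = 2/(1809/4) = 2*(4/1809) = 8/1809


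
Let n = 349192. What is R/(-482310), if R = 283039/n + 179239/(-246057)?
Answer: -1410980467/8288124615430128 ≈ -1.7024e-7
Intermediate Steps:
R = 7054902335/85921135944 (R = 283039/349192 + 179239/(-246057) = 283039*(1/349192) + 179239*(-1/246057) = 283039/349192 - 179239/246057 = 7054902335/85921135944 ≈ 0.082109)
R/(-482310) = (7054902335/85921135944)/(-482310) = (7054902335/85921135944)*(-1/482310) = -1410980467/8288124615430128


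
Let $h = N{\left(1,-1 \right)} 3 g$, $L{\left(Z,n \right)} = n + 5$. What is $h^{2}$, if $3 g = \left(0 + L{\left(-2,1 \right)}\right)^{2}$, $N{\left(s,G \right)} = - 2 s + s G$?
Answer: $11664$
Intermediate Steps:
$L{\left(Z,n \right)} = 5 + n$
$N{\left(s,G \right)} = - 2 s + G s$
$g = 12$ ($g = \frac{\left(0 + \left(5 + 1\right)\right)^{2}}{3} = \frac{\left(0 + 6\right)^{2}}{3} = \frac{6^{2}}{3} = \frac{1}{3} \cdot 36 = 12$)
$h = -108$ ($h = 1 \left(-2 - 1\right) 3 \cdot 12 = 1 \left(-3\right) 3 \cdot 12 = \left(-3\right) 3 \cdot 12 = \left(-9\right) 12 = -108$)
$h^{2} = \left(-108\right)^{2} = 11664$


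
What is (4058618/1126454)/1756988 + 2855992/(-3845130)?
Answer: -1413116778823349311/1902537794730827940 ≈ -0.74275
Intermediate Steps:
(4058618/1126454)/1756988 + 2855992/(-3845130) = (4058618*(1/1126454))*(1/1756988) + 2855992*(-1/3845130) = (2029309/563227)*(1/1756988) - 1427996/1922565 = 2029309/989583080276 - 1427996/1922565 = -1413116778823349311/1902537794730827940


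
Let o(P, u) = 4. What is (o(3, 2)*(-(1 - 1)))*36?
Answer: 0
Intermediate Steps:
(o(3, 2)*(-(1 - 1)))*36 = (4*(-(1 - 1)))*36 = (4*(-1*0))*36 = (4*0)*36 = 0*36 = 0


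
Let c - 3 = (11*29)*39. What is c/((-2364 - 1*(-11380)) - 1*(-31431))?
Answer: 12444/40447 ≈ 0.30766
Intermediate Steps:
c = 12444 (c = 3 + (11*29)*39 = 3 + 319*39 = 3 + 12441 = 12444)
c/((-2364 - 1*(-11380)) - 1*(-31431)) = 12444/((-2364 - 1*(-11380)) - 1*(-31431)) = 12444/((-2364 + 11380) + 31431) = 12444/(9016 + 31431) = 12444/40447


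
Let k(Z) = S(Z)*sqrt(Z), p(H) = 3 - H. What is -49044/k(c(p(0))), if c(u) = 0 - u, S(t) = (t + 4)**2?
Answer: 16348*I*sqrt(3) ≈ 28316.0*I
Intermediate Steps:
S(t) = (4 + t)**2
c(u) = -u
k(Z) = sqrt(Z)*(4 + Z)**2 (k(Z) = (4 + Z)**2*sqrt(Z) = sqrt(Z)*(4 + Z)**2)
-49044/k(c(p(0))) = -49044*(-I/(sqrt(3 - 1*0)*(4 - (3 - 1*0))**2)) = -49044*(-I/(sqrt(3 + 0)*(4 - (3 + 0))**2)) = -49044*(-I*sqrt(3)/(3*(4 - 1*3)**2)) = -49044*(-I*sqrt(3)/(3*(4 - 3)**2)) = -49044*(-I*sqrt(3)/3) = -(-16348)*I*sqrt(3) = 16348*I*sqrt(3)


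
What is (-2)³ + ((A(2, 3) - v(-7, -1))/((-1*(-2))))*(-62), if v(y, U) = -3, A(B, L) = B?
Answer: -163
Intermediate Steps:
(-2)³ + ((A(2, 3) - v(-7, -1))/((-1*(-2))))*(-62) = (-2)³ + ((2 - 1*(-3))/((-1*(-2))))*(-62) = -8 + ((2 + 3)/2)*(-62) = -8 + (5*(½))*(-62) = -8 + (5/2)*(-62) = -8 - 155 = -163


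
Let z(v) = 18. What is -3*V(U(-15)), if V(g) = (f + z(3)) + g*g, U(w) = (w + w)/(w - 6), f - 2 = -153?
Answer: 19251/49 ≈ 392.88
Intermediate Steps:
f = -151 (f = 2 - 153 = -151)
U(w) = 2*w/(-6 + w) (U(w) = (2*w)/(-6 + w) = 2*w/(-6 + w))
V(g) = -133 + g**2 (V(g) = (-151 + 18) + g*g = -133 + g**2)
-3*V(U(-15)) = -3*(-133 + (2*(-15)/(-6 - 15))**2) = -3*(-133 + (2*(-15)/(-21))**2) = -3*(-133 + (2*(-15)*(-1/21))**2) = -3*(-133 + (10/7)**2) = -3*(-133 + 100/49) = -3*(-6417/49) = 19251/49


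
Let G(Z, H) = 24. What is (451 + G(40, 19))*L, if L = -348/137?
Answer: -165300/137 ≈ -1206.6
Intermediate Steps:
L = -348/137 (L = -348*1/137 = -348/137 ≈ -2.5401)
(451 + G(40, 19))*L = (451 + 24)*(-348/137) = 475*(-348/137) = -165300/137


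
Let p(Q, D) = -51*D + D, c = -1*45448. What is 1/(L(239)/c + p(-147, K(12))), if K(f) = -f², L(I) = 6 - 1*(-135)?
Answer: 45448/327225459 ≈ 0.00013889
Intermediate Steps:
L(I) = 141 (L(I) = 6 + 135 = 141)
c = -45448
p(Q, D) = -50*D
1/(L(239)/c + p(-147, K(12))) = 1/(141/(-45448) - (-50)*12²) = 1/(141*(-1/45448) - (-50)*144) = 1/(-141/45448 - 50*(-144)) = 1/(-141/45448 + 7200) = 1/(327225459/45448) = 45448/327225459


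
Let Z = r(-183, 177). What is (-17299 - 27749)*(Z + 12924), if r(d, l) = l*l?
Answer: -1993509144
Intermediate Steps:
r(d, l) = l²
Z = 31329 (Z = 177² = 31329)
(-17299 - 27749)*(Z + 12924) = (-17299 - 27749)*(31329 + 12924) = -45048*44253 = -1993509144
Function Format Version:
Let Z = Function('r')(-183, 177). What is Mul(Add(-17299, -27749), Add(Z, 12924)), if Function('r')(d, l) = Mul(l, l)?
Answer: -1993509144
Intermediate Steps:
Function('r')(d, l) = Pow(l, 2)
Z = 31329 (Z = Pow(177, 2) = 31329)
Mul(Add(-17299, -27749), Add(Z, 12924)) = Mul(Add(-17299, -27749), Add(31329, 12924)) = Mul(-45048, 44253) = -1993509144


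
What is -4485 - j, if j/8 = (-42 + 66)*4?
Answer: -5253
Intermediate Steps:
j = 768 (j = 8*((-42 + 66)*4) = 8*(24*4) = 8*96 = 768)
-4485 - j = -4485 - 1*768 = -4485 - 768 = -5253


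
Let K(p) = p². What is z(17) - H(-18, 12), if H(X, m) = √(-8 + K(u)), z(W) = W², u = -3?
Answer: 288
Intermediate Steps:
H(X, m) = 1 (H(X, m) = √(-8 + (-3)²) = √(-8 + 9) = √1 = 1)
z(17) - H(-18, 12) = 17² - 1*1 = 289 - 1 = 288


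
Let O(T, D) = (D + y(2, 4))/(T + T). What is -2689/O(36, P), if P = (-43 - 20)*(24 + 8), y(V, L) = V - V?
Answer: 2689/28 ≈ 96.036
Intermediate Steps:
y(V, L) = 0
P = -2016 (P = -63*32 = -2016)
O(T, D) = D/(2*T) (O(T, D) = (D + 0)/(T + T) = D/((2*T)) = D*(1/(2*T)) = D/(2*T))
-2689/O(36, P) = -2689/((1/2)*(-2016)/36) = -2689/((1/2)*(-2016)*(1/36)) = -2689/(-28) = -2689*(-1/28) = 2689/28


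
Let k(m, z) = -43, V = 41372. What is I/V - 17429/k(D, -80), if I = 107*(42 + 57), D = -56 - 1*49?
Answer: 721528087/1778996 ≈ 405.58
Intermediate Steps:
D = -105 (D = -56 - 49 = -105)
I = 10593 (I = 107*99 = 10593)
I/V - 17429/k(D, -80) = 10593/41372 - 17429/(-43) = 10593*(1/41372) - 17429*(-1/43) = 10593/41372 + 17429/43 = 721528087/1778996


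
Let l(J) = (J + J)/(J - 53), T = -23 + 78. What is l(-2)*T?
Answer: 4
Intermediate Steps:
T = 55
l(J) = 2*J/(-53 + J) (l(J) = (2*J)/(-53 + J) = 2*J/(-53 + J))
l(-2)*T = (2*(-2)/(-53 - 2))*55 = (2*(-2)/(-55))*55 = (2*(-2)*(-1/55))*55 = (4/55)*55 = 4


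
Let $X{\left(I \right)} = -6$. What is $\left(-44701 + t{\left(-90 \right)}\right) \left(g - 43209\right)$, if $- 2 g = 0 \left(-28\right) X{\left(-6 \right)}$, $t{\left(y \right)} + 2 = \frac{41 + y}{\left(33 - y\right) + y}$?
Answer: $\frac{21247996944}{11} \approx 1.9316 \cdot 10^{9}$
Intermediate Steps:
$t{\left(y \right)} = - \frac{25}{33} + \frac{y}{33}$ ($t{\left(y \right)} = -2 + \frac{41 + y}{\left(33 - y\right) + y} = -2 + \frac{41 + y}{33} = -2 + \left(41 + y\right) \frac{1}{33} = -2 + \left(\frac{41}{33} + \frac{y}{33}\right) = - \frac{25}{33} + \frac{y}{33}$)
$g = 0$ ($g = - \frac{0 \left(-28\right) \left(-6\right)}{2} = - \frac{0 \left(-6\right)}{2} = \left(- \frac{1}{2}\right) 0 = 0$)
$\left(-44701 + t{\left(-90 \right)}\right) \left(g - 43209\right) = \left(-44701 + \left(- \frac{25}{33} + \frac{1}{33} \left(-90\right)\right)\right) \left(0 - 43209\right) = \left(-44701 - \frac{115}{33}\right) \left(-43209\right) = \left(- \frac{1475248}{33}\right) \left(-43209\right) = \frac{21247996944}{11}$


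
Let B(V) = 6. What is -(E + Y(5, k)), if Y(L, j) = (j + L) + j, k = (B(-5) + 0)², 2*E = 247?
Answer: -401/2 ≈ -200.50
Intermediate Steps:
E = 247/2 (E = (½)*247 = 247/2 ≈ 123.50)
k = 36 (k = (6 + 0)² = 6² = 36)
Y(L, j) = L + 2*j (Y(L, j) = (L + j) + j = L + 2*j)
-(E + Y(5, k)) = -(247/2 + (5 + 2*36)) = -(247/2 + (5 + 72)) = -(247/2 + 77) = -1*401/2 = -401/2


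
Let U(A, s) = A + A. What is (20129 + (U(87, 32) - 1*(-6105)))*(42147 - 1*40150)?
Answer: 52736776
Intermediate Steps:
U(A, s) = 2*A
(20129 + (U(87, 32) - 1*(-6105)))*(42147 - 1*40150) = (20129 + (2*87 - 1*(-6105)))*(42147 - 1*40150) = (20129 + (174 + 6105))*(42147 - 40150) = (20129 + 6279)*1997 = 26408*1997 = 52736776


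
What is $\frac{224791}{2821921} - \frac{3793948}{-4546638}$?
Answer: $\frac{5864132418383}{6415126625799} \approx 0.91411$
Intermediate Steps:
$\frac{224791}{2821921} - \frac{3793948}{-4546638} = 224791 \cdot \frac{1}{2821921} - - \frac{1896974}{2273319} = \frac{224791}{2821921} + \frac{1896974}{2273319} = \frac{5864132418383}{6415126625799}$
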